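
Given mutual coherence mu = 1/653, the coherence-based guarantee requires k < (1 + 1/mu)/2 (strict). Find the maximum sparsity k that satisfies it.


1/mu = 653.
1 + 1/mu = 654.
(1 + 1/mu)/2 = 327 is an integer and the inequality is strict, so k_max = 327 - 1 = 326.

326


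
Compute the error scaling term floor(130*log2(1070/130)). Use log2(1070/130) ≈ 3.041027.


log2(n/k) = log2(1070/130) ≈ 3.041027.
k*log2(n/k) ≈ 130*3.041027 = 395.33351.
floor(395.33351) = 395.

395


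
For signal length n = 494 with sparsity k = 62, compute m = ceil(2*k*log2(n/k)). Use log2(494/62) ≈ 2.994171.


log2(n/k) = log2(494/62) ≈ 2.994171.
2*k*log2(n/k) ≈ 2*62*2.994171 = 371.277204.
m = ceil(371.277204) = 372.

372


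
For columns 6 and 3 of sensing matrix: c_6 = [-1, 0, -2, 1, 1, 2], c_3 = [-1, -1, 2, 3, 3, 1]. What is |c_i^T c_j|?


Inner product: -1*-1 + 0*-1 + -2*2 + 1*3 + 1*3 + 2*1
Products: [1, 0, -4, 3, 3, 2]
Sum = 5.
|dot| = 5.

5


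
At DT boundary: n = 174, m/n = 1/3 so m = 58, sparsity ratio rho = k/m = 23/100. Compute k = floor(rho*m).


m = 1/3*174 = 58.
rho = 23/100.
rho*m = 23/100*58 = 13.34.
k = floor(13.34) = 13.

13


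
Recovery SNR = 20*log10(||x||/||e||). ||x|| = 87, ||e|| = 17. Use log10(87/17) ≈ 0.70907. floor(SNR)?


||x||/||e|| = 87/17.
log10(87/17) ≈ 0.70907.
20*log10(||x||/||e||) ≈ 20*0.70907 = 14.1814.
floor(14.1814) = 14.

14


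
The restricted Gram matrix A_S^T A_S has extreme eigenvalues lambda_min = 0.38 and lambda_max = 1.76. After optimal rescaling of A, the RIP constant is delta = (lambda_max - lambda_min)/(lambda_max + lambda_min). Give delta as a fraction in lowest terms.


lambda_max - lambda_min = 1.76 - 0.38 = 1.38.
lambda_max + lambda_min = 1.76 + 0.38 = 2.14.
delta = 1.38/2.14 = 138/214 = 69/107.

69/107


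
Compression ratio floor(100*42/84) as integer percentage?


100*m/n = 100*42/84 ≈ 50.0.
floor = 50.

50


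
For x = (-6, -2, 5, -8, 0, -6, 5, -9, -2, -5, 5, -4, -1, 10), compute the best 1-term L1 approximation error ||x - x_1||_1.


Sorted |x_i| descending: [10, 9, 8, 6, 6, 5, 5, 5, 5, 4, 2, 2, 1, 0]
Keep top 1: [10]
Tail entries: [9, 8, 6, 6, 5, 5, 5, 5, 4, 2, 2, 1, 0]
L1 error = sum of tail = 58.

58


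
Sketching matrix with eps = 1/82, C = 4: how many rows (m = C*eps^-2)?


1/eps = 82.
(1/eps)^2 = 6724.
m = 4*6724 = 26896.

26896


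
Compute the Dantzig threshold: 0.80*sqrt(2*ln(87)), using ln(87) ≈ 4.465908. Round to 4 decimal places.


ln(87) ≈ 4.465908.
2*ln(n) ≈ 8.931816.
sqrt(2*ln(n)) ≈ sqrt(8.931816) ≈ 2.988614.
threshold ≈ 0.80*2.988614 = 2.3908912 ≈ 2.3909.

2.3909


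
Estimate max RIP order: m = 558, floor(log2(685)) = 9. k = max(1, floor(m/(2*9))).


floor(log2(685)) = 9.
2*9 = 18.
m/(2*floor(log2(n))) = 558/18 ≈ 31.0.
floor = 31.
k = max(1, 31) = 31.

31


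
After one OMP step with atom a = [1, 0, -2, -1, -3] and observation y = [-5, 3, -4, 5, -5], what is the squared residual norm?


a^T a = 15.
a^T y = 13.
coeff = 13/15 = 13/15.
||r||^2 = 1331/15.

1331/15


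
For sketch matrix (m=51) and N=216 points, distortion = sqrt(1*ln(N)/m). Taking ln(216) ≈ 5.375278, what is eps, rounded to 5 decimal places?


ln(216) ≈ 5.375278.
1*ln(N)/m ≈ 1*5.375278/51 ≈ 0.10539761.
eps = sqrt(0.10539761) ≈ 0.32465 ≈ 0.32465.

0.32465


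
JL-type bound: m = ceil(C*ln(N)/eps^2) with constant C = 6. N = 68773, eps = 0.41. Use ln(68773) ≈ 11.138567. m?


ln(68773) ≈ 11.138567.
eps^2 = 0.41^2 = 0.1681.
C*ln(N)/eps^2 ≈ 6*11.138567/0.1681 ≈ 397.5693.
m = ceil(397.5693) = 398.

398


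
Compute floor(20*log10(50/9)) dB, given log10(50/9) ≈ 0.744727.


||x||/||e|| = 50/9.
log10(50/9) ≈ 0.744727.
20*log10(||x||/||e||) ≈ 20*0.744727 = 14.89454.
floor(14.89454) = 14.

14


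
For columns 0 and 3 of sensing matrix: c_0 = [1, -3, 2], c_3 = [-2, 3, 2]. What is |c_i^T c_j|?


Inner product: 1*-2 + -3*3 + 2*2
Products: [-2, -9, 4]
Sum = -7.
|dot| = 7.

7


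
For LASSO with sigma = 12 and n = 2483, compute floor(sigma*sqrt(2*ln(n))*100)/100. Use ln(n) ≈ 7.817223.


ln(2483) ≈ 7.817223.
2*ln(n) ≈ 15.634446.
sqrt(2*ln(n)) ≈ sqrt(15.634446) ≈ 3.954042.
lambda ≈ 12*3.954042 = 47.448504.
floor(lambda*100)/100 = 47.44.

47.44


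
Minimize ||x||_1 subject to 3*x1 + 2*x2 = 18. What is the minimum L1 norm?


Axis intercepts:
  x1 = 6, x2 = 0: L1 = 6
  x1 = 0, x2 = 9: L1 = 9
x* = (6, 0)
||x*||_1 = 6.

6


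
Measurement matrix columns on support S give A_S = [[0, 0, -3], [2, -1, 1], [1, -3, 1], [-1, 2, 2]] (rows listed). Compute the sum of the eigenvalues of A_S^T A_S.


Sum of eigenvalues of A_S^T A_S = trace(A_S^T A_S) = sum of squared column norms of A_S.
A_S^T A_S diagonal: [6, 14, 15].
trace = 6 + 14 + 15 = 35.

35


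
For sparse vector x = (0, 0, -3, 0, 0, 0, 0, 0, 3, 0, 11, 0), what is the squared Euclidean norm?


Non-zero entries: [(2, -3), (8, 3), (10, 11)]
Squares: [9, 9, 121]
||x||_2^2 = sum = 139.

139


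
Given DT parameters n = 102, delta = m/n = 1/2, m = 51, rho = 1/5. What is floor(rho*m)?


m = 1/2*102 = 51.
rho = 1/5.
rho*m = 1/5*51 = 10.2.
k = floor(10.2) = 10.

10


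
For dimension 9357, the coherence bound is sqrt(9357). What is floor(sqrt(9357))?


96^2 = 9216 <= 9357 < 9409 = 97^2, so 96 <= sqrt(9357) < 97.
floor(sqrt(9357)) = 96.

96


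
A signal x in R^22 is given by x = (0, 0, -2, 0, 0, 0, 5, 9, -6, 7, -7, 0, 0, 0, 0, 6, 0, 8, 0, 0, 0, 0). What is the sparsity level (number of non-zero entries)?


Non-zero positions: [2, 6, 7, 8, 9, 10, 15, 17].
Sparsity = 8.

8


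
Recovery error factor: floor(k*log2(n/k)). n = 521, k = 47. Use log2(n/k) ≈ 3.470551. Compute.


log2(n/k) = log2(521/47) ≈ 3.470551.
k*log2(n/k) ≈ 47*3.470551 = 163.115897.
floor(163.115897) = 163.

163


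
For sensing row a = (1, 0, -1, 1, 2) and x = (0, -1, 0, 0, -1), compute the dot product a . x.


Non-zero terms: ['0*-1', '2*-1']
Products: [0, -2]
y = sum = -2.

-2


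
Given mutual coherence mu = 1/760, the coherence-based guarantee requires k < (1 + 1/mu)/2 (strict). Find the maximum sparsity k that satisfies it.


1/mu = 760.
1 + 1/mu = 761.
(1 + 1/mu)/2 = 380.5 is not an integer, so k_max = floor(380.5) = 380.

380


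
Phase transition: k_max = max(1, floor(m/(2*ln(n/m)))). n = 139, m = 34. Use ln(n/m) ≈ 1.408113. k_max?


n/m = 139/34.
ln(n/m) ≈ 1.408113.
2*ln(n/m) ≈ 2.816226.
m/(2*ln(n/m)) ≈ 34/2.816226 ≈ 12.0729.
floor = 12.
k_max = max(1, 12) = 12.

12


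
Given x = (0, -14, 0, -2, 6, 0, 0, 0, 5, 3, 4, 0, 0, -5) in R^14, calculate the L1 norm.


Non-zero entries: [(1, -14), (3, -2), (4, 6), (8, 5), (9, 3), (10, 4), (13, -5)]
Absolute values: [14, 2, 6, 5, 3, 4, 5]
||x||_1 = sum = 39.

39


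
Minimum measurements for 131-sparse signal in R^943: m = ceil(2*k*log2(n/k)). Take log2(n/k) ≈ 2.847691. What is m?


log2(n/k) = log2(943/131) ≈ 2.847691.
2*k*log2(n/k) ≈ 2*131*2.847691 = 746.095042.
m = ceil(746.095042) = 747.

747


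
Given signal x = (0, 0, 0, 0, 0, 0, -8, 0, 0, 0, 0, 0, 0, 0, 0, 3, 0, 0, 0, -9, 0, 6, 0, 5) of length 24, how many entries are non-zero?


Non-zero positions: [6, 15, 19, 21, 23].
Sparsity = 5.

5


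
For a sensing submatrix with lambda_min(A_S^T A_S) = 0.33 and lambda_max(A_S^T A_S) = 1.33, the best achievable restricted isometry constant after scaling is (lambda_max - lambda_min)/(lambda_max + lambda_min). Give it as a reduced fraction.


lambda_max - lambda_min = 1.33 - 0.33 = 1.00.
lambda_max + lambda_min = 1.33 + 0.33 = 1.66.
delta = 1.00/1.66 = 100/166 = 50/83.

50/83


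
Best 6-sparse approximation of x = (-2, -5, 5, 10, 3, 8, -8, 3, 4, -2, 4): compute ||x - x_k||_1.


Sorted |x_i| descending: [10, 8, 8, 5, 5, 4, 4, 3, 3, 2, 2]
Keep top 6: [10, 8, 8, 5, 5, 4]
Tail entries: [4, 3, 3, 2, 2]
L1 error = sum of tail = 14.

14


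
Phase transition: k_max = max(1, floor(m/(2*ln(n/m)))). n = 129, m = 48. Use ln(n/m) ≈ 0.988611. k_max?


n/m = 129/48 = 43/16.
ln(n/m) ≈ 0.988611.
2*ln(n/m) ≈ 1.977222.
m/(2*ln(n/m)) ≈ 48/1.977222 ≈ 24.2765.
floor = 24.
k_max = max(1, 24) = 24.

24


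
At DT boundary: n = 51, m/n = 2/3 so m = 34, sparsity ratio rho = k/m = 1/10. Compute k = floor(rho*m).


m = 2/3*51 = 34.
rho = 1/10.
rho*m = 1/10*34 = 3.4.
k = floor(3.4) = 3.

3


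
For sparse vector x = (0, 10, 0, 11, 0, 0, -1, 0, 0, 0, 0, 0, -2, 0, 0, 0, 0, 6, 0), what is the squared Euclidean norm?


Non-zero entries: [(1, 10), (3, 11), (6, -1), (12, -2), (17, 6)]
Squares: [100, 121, 1, 4, 36]
||x||_2^2 = sum = 262.

262


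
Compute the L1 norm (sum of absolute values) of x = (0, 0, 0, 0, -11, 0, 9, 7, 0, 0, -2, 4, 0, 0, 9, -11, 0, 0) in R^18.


Non-zero entries: [(4, -11), (6, 9), (7, 7), (10, -2), (11, 4), (14, 9), (15, -11)]
Absolute values: [11, 9, 7, 2, 4, 9, 11]
||x||_1 = sum = 53.

53


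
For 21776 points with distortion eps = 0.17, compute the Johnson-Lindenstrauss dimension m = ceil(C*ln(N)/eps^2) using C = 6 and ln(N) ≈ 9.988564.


ln(21776) ≈ 9.988564.
eps^2 = 0.17^2 = 0.0289.
C*ln(N)/eps^2 ≈ 6*9.988564/0.0289 ≈ 2073.7503.
m = ceil(2073.7503) = 2074.

2074


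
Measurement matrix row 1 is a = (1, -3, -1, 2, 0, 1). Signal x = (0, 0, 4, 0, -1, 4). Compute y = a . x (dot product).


Non-zero terms: ['-1*4', '0*-1', '1*4']
Products: [-4, 0, 4]
y = sum = 0.

0


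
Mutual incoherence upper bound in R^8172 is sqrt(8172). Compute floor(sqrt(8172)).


90^2 = 8100 <= 8172 < 8281 = 91^2, so 90 <= sqrt(8172) < 91.
floor(sqrt(8172)) = 90.

90


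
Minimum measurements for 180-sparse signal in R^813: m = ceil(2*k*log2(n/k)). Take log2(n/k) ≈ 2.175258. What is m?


log2(n/k) = log2(813/180) ≈ 2.175258.
2*k*log2(n/k) ≈ 2*180*2.175258 = 783.09288.
m = ceil(783.09288) = 784.

784


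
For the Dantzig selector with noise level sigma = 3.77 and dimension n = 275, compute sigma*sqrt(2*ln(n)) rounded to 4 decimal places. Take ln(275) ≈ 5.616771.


ln(275) ≈ 5.616771.
2*ln(n) ≈ 11.233542.
sqrt(2*ln(n)) ≈ sqrt(11.233542) ≈ 3.351648.
threshold ≈ 3.77*3.351648 = 12.63571296 ≈ 12.6357.

12.6357


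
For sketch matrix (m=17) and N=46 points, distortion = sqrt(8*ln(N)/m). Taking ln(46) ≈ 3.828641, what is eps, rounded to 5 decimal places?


ln(46) ≈ 3.828641.
8*ln(N)/m ≈ 8*3.828641/17 ≈ 1.80171341.
eps = sqrt(1.80171341) ≈ 1.3422792 ≈ 1.34228.

1.34228


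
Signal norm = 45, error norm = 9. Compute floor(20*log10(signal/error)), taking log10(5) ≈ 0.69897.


||x||/||e|| = 45/9 = 5.
log10(5) ≈ 0.69897.
20*log10(||x||/||e||) ≈ 20*0.69897 = 13.9794.
floor(13.9794) = 13.

13


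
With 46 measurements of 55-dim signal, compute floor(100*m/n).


100*m/n = 100*46/55 ≈ 83.6364.
floor = 83.

83


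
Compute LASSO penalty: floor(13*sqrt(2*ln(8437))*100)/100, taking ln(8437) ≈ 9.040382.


ln(8437) ≈ 9.040382.
2*ln(n) ≈ 18.080764.
sqrt(2*ln(n)) ≈ sqrt(18.080764) ≈ 4.252148.
lambda ≈ 13*4.252148 = 55.277924.
floor(lambda*100)/100 = 55.27.

55.27


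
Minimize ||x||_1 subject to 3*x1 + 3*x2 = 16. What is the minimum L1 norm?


Axis intercepts:
  x1 = 16/3, x2 = 0: L1 = 16/3
  x1 = 0, x2 = 16/3: L1 = 16/3
x* = (16/3, 0)
||x*||_1 = 16/3.

16/3


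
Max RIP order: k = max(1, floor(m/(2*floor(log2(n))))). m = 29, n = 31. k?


floor(log2(31)) = 4.
2*4 = 8.
m/(2*floor(log2(n))) = 29/8 ≈ 3.625.
floor = 3.
k = max(1, 3) = 3.

3


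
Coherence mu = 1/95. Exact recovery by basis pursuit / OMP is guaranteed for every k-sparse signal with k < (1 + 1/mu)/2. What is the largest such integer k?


1/mu = 95.
1 + 1/mu = 96.
(1 + 1/mu)/2 = 48 is an integer and the inequality is strict, so k_max = 48 - 1 = 47.

47


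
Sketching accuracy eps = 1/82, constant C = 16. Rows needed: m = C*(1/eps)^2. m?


1/eps = 82.
(1/eps)^2 = 6724.
m = 16*6724 = 107584.

107584


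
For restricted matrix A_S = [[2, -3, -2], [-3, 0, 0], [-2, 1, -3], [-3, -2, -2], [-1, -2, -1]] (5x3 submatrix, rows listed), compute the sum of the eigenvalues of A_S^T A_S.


Sum of eigenvalues of A_S^T A_S = trace(A_S^T A_S) = sum of squared column norms of A_S.
A_S^T A_S diagonal: [27, 18, 18].
trace = 27 + 18 + 18 = 63.

63


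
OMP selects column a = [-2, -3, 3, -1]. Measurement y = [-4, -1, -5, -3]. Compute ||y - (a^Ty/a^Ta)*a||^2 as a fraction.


a^T a = 23.
a^T y = -1.
coeff = -1/23 = -1/23.
||r||^2 = 1172/23.

1172/23


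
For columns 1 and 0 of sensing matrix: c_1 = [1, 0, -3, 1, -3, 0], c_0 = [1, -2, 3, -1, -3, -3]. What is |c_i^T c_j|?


Inner product: 1*1 + 0*-2 + -3*3 + 1*-1 + -3*-3 + 0*-3
Products: [1, 0, -9, -1, 9, 0]
Sum = 0.
|dot| = 0.

0


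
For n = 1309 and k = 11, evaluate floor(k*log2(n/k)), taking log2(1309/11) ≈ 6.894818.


log2(n/k) = log2(1309/11) ≈ 6.894818.
k*log2(n/k) ≈ 11*6.894818 = 75.842998.
floor(75.842998) = 75.

75


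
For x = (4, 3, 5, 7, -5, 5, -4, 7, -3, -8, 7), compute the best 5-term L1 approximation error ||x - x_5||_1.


Sorted |x_i| descending: [8, 7, 7, 7, 5, 5, 5, 4, 4, 3, 3]
Keep top 5: [8, 7, 7, 7, 5]
Tail entries: [5, 5, 4, 4, 3, 3]
L1 error = sum of tail = 24.

24


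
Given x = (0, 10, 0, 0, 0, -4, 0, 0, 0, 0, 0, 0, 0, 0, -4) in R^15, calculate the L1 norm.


Non-zero entries: [(1, 10), (5, -4), (14, -4)]
Absolute values: [10, 4, 4]
||x||_1 = sum = 18.

18


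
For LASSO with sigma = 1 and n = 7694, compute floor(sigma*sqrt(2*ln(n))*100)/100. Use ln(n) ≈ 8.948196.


ln(7694) ≈ 8.948196.
2*ln(n) ≈ 17.896392.
sqrt(2*ln(n)) ≈ sqrt(17.896392) ≈ 4.230413.
lambda ≈ 1*4.230413 = 4.230413.
floor(lambda*100)/100 = 4.23.

4.23


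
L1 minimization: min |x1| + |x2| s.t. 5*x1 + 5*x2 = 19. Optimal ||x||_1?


Axis intercepts:
  x1 = 19/5, x2 = 0: L1 = 19/5
  x1 = 0, x2 = 19/5: L1 = 19/5
x* = (19/5, 0)
||x*||_1 = 19/5.

19/5


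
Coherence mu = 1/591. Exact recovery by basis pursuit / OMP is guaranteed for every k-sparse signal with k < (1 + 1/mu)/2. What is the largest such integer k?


1/mu = 591.
1 + 1/mu = 592.
(1 + 1/mu)/2 = 296 is an integer and the inequality is strict, so k_max = 296 - 1 = 295.

295


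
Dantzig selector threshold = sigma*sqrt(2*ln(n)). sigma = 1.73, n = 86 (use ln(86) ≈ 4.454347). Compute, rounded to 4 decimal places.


ln(86) ≈ 4.454347.
2*ln(n) ≈ 8.908694.
sqrt(2*ln(n)) ≈ sqrt(8.908694) ≈ 2.984744.
threshold ≈ 1.73*2.984744 = 5.16360712 ≈ 5.1636.

5.1636


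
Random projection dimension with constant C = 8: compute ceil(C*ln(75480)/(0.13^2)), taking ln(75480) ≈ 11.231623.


ln(75480) ≈ 11.231623.
eps^2 = 0.13^2 = 0.0169.
C*ln(N)/eps^2 ≈ 8*11.231623/0.0169 ≈ 5316.7446.
m = ceil(5316.7446) = 5317.

5317


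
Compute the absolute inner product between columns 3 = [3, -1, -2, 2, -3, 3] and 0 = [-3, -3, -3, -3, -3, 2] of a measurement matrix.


Inner product: 3*-3 + -1*-3 + -2*-3 + 2*-3 + -3*-3 + 3*2
Products: [-9, 3, 6, -6, 9, 6]
Sum = 9.
|dot| = 9.

9


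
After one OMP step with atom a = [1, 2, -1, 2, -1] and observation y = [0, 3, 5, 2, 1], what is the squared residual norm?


a^T a = 11.
a^T y = 4.
coeff = 4/11 = 4/11.
||r||^2 = 413/11.

413/11


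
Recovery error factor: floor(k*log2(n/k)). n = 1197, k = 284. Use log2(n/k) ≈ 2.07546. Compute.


log2(n/k) = log2(1197/284) ≈ 2.07546.
k*log2(n/k) ≈ 284*2.07546 = 589.43064.
floor(589.43064) = 589.

589


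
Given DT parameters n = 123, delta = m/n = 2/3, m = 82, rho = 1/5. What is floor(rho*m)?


m = 2/3*123 = 82.
rho = 1/5.
rho*m = 1/5*82 = 16.4.
k = floor(16.4) = 16.

16


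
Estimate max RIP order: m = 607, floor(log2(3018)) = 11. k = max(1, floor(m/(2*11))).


floor(log2(3018)) = 11.
2*11 = 22.
m/(2*floor(log2(n))) = 607/22 ≈ 27.5909.
floor = 27.
k = max(1, 27) = 27.

27


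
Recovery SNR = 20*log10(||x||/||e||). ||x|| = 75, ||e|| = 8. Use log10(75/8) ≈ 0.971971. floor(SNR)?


||x||/||e|| = 75/8.
log10(75/8) ≈ 0.971971.
20*log10(||x||/||e||) ≈ 20*0.971971 = 19.43942.
floor(19.43942) = 19.

19


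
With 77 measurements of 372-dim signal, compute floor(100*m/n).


100*m/n = 100*77/372 ≈ 20.6989.
floor = 20.

20


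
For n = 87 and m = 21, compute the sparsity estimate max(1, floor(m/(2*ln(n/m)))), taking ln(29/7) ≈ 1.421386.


n/m = 87/21 = 29/7.
ln(n/m) ≈ 1.421386.
2*ln(n/m) ≈ 2.842772.
m/(2*ln(n/m)) ≈ 21/2.842772 ≈ 7.3872.
floor = 7.
k_max = max(1, 7) = 7.

7


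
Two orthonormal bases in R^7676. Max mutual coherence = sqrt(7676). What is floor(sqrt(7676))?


87^2 = 7569 <= 7676 < 7744 = 88^2, so 87 <= sqrt(7676) < 88.
floor(sqrt(7676)) = 87.

87


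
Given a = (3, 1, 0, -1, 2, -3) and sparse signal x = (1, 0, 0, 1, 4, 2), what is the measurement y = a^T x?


Non-zero terms: ['3*1', '-1*1', '2*4', '-3*2']
Products: [3, -1, 8, -6]
y = sum = 4.

4


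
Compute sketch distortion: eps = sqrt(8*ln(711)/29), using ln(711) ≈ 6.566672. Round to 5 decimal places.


ln(711) ≈ 6.566672.
8*ln(N)/m ≈ 8*6.566672/29 ≈ 1.81149572.
eps = sqrt(1.81149572) ≈ 1.3459182 ≈ 1.34592.

1.34592


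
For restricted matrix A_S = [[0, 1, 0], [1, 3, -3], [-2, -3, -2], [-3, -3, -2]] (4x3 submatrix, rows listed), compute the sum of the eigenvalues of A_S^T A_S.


Sum of eigenvalues of A_S^T A_S = trace(A_S^T A_S) = sum of squared column norms of A_S.
A_S^T A_S diagonal: [14, 28, 17].
trace = 14 + 28 + 17 = 59.

59


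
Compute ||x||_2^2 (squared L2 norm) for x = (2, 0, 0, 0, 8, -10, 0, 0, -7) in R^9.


Non-zero entries: [(0, 2), (4, 8), (5, -10), (8, -7)]
Squares: [4, 64, 100, 49]
||x||_2^2 = sum = 217.

217


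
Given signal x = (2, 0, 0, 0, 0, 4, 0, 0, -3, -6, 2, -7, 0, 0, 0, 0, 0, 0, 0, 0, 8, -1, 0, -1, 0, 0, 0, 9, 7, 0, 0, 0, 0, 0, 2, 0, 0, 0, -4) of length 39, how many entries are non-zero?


Non-zero positions: [0, 5, 8, 9, 10, 11, 20, 21, 23, 27, 28, 34, 38].
Sparsity = 13.

13


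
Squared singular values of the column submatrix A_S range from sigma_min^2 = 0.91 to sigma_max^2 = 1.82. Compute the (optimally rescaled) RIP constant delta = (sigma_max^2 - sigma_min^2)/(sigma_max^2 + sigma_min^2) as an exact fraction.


lambda_max - lambda_min = 1.82 - 0.91 = 0.91.
lambda_max + lambda_min = 1.82 + 0.91 = 2.73.
delta = 0.91/2.73 = 91/273 = 1/3.

1/3


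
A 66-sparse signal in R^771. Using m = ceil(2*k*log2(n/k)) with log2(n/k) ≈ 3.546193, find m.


log2(n/k) = log2(771/66) ≈ 3.546193.
2*k*log2(n/k) ≈ 2*66*3.546193 = 468.097476.
m = ceil(468.097476) = 469.

469


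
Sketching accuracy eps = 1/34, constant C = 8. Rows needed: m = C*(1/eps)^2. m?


1/eps = 34.
(1/eps)^2 = 1156.
m = 8*1156 = 9248.

9248


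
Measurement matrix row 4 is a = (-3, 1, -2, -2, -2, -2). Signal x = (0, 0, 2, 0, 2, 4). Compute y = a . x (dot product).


Non-zero terms: ['-2*2', '-2*2', '-2*4']
Products: [-4, -4, -8]
y = sum = -16.

-16


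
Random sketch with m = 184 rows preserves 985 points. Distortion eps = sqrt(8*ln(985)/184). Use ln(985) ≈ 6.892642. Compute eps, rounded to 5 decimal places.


ln(985) ≈ 6.892642.
8*ln(N)/m ≈ 8*6.892642/184 ≈ 0.29968009.
eps = sqrt(0.29968009) ≈ 0.5474304 ≈ 0.54743.

0.54743


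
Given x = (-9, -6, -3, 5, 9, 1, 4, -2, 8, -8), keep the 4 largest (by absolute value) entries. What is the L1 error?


Sorted |x_i| descending: [9, 9, 8, 8, 6, 5, 4, 3, 2, 1]
Keep top 4: [9, 9, 8, 8]
Tail entries: [6, 5, 4, 3, 2, 1]
L1 error = sum of tail = 21.

21


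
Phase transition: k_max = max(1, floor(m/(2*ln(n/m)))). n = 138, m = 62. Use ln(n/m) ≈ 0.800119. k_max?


n/m = 138/62 = 69/31.
ln(n/m) ≈ 0.800119.
2*ln(n/m) ≈ 1.600238.
m/(2*ln(n/m)) ≈ 62/1.600238 ≈ 38.7442.
floor = 38.
k_max = max(1, 38) = 38.

38


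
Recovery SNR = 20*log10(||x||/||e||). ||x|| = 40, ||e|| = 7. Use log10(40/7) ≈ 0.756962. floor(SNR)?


||x||/||e|| = 40/7.
log10(40/7) ≈ 0.756962.
20*log10(||x||/||e||) ≈ 20*0.756962 = 15.13924.
floor(15.13924) = 15.

15


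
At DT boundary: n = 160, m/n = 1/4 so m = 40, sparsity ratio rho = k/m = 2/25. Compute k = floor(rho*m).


m = 1/4*160 = 40.
rho = 2/25.
rho*m = 2/25*40 = 3.2.
k = floor(3.2) = 3.

3


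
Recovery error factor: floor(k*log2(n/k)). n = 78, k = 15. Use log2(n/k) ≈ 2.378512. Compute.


log2(n/k) = log2(78/15) ≈ 2.378512.
k*log2(n/k) ≈ 15*2.378512 = 35.67768.
floor(35.67768) = 35.

35


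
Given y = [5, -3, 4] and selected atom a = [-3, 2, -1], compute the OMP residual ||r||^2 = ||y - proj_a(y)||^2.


a^T a = 14.
a^T y = -25.
coeff = -25/14 = -25/14.
||r||^2 = 75/14.

75/14


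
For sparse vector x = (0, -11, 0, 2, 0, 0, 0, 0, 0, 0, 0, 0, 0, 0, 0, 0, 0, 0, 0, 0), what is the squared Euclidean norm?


Non-zero entries: [(1, -11), (3, 2)]
Squares: [121, 4]
||x||_2^2 = sum = 125.

125


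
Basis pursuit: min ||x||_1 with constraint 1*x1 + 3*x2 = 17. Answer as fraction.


Axis intercepts:
  x1 = 17, x2 = 0: L1 = 17
  x1 = 0, x2 = 17/3: L1 = 17/3
x* = (0, 17/3)
||x*||_1 = 17/3.

17/3


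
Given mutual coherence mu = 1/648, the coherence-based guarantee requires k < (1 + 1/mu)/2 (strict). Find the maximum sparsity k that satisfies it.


1/mu = 648.
1 + 1/mu = 649.
(1 + 1/mu)/2 = 324.5 is not an integer, so k_max = floor(324.5) = 324.

324


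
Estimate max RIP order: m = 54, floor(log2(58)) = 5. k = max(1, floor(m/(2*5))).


floor(log2(58)) = 5.
2*5 = 10.
m/(2*floor(log2(n))) = 54/10 ≈ 5.4.
floor = 5.
k = max(1, 5) = 5.

5


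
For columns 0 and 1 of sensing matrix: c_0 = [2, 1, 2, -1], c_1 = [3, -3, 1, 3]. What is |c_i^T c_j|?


Inner product: 2*3 + 1*-3 + 2*1 + -1*3
Products: [6, -3, 2, -3]
Sum = 2.
|dot| = 2.

2


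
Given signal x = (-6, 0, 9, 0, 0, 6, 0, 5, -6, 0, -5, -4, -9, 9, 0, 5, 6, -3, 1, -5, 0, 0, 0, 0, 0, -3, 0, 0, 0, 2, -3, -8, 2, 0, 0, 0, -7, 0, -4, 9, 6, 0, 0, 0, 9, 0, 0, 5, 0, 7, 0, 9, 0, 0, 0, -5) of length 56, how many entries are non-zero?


Non-zero positions: [0, 2, 5, 7, 8, 10, 11, 12, 13, 15, 16, 17, 18, 19, 25, 29, 30, 31, 32, 36, 38, 39, 40, 44, 47, 49, 51, 55].
Sparsity = 28.

28


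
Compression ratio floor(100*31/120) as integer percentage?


100*m/n = 100*31/120 ≈ 25.8333.
floor = 25.

25


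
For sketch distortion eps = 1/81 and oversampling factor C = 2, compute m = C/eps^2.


1/eps = 81.
(1/eps)^2 = 6561.
m = 2*6561 = 13122.

13122


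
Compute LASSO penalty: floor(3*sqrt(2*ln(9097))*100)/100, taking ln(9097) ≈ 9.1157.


ln(9097) ≈ 9.1157.
2*ln(n) ≈ 18.2314.
sqrt(2*ln(n)) ≈ sqrt(18.2314) ≈ 4.269824.
lambda ≈ 3*4.269824 = 12.809472.
floor(lambda*100)/100 = 12.80.

12.80


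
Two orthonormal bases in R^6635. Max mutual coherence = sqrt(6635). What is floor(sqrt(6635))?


81^2 = 6561 <= 6635 < 6724 = 82^2, so 81 <= sqrt(6635) < 82.
floor(sqrt(6635)) = 81.

81


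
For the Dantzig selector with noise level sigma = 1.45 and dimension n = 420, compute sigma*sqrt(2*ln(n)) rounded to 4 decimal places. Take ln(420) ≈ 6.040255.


ln(420) ≈ 6.040255.
2*ln(n) ≈ 12.08051.
sqrt(2*ln(n)) ≈ sqrt(12.08051) ≈ 3.475703.
threshold ≈ 1.45*3.475703 = 5.03976935 ≈ 5.0398.

5.0398


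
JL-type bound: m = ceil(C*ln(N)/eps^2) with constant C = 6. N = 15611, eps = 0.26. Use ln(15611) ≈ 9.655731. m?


ln(15611) ≈ 9.655731.
eps^2 = 0.26^2 = 0.0676.
C*ln(N)/eps^2 ≈ 6*9.655731/0.0676 ≈ 857.0175.
m = ceil(857.0175) = 858.

858


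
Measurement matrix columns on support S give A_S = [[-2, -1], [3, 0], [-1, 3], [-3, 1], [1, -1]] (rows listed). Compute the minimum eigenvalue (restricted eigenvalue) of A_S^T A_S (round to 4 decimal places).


A_S^T A_S = [[24, -5], [-5, 12]].
trace = 36.
det = 263.
disc = trace^2 - 4*det = 1296 - 4*263 = 244.
sqrt(244) ≈ 15.620499.
lam_min = (36 - sqrt(244))/2 ≈ (36 - 15.620499)/2 = 10.1897505 ≈ 10.1898.

10.1898


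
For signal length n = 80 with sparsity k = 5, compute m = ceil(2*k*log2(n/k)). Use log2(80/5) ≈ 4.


log2(n/k) = log2(80/5) ≈ 4.
2*k*log2(n/k) ≈ 2*5*4 = 40.
m = ceil(40) = 40.

40


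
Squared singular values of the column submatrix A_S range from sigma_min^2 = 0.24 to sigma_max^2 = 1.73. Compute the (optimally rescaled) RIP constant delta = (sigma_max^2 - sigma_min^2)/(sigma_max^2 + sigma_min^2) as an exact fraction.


lambda_max - lambda_min = 1.73 - 0.24 = 1.49.
lambda_max + lambda_min = 1.73 + 0.24 = 1.97.
delta = 1.49/1.97 = 149/197.

149/197


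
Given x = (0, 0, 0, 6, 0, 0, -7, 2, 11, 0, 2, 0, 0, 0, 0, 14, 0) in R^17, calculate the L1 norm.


Non-zero entries: [(3, 6), (6, -7), (7, 2), (8, 11), (10, 2), (15, 14)]
Absolute values: [6, 7, 2, 11, 2, 14]
||x||_1 = sum = 42.

42


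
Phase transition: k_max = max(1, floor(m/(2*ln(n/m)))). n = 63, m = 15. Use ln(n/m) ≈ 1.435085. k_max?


n/m = 63/15 = 21/5.
ln(n/m) ≈ 1.435085.
2*ln(n/m) ≈ 2.87017.
m/(2*ln(n/m)) ≈ 15/2.87017 ≈ 5.2262.
floor = 5.
k_max = max(1, 5) = 5.

5


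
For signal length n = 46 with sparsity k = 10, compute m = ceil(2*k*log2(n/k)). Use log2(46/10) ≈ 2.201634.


log2(n/k) = log2(46/10) ≈ 2.201634.
2*k*log2(n/k) ≈ 2*10*2.201634 = 44.03268.
m = ceil(44.03268) = 45.

45


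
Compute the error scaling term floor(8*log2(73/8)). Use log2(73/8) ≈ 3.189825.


log2(n/k) = log2(73/8) ≈ 3.189825.
k*log2(n/k) ≈ 8*3.189825 = 25.5186.
floor(25.5186) = 25.

25


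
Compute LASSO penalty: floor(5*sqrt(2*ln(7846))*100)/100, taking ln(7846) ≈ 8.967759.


ln(7846) ≈ 8.967759.
2*ln(n) ≈ 17.935518.
sqrt(2*ln(n)) ≈ sqrt(17.935518) ≈ 4.235035.
lambda ≈ 5*4.235035 = 21.175175.
floor(lambda*100)/100 = 21.17.

21.17


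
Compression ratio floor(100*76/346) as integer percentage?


100*m/n = 100*76/346 ≈ 21.9653.
floor = 21.

21


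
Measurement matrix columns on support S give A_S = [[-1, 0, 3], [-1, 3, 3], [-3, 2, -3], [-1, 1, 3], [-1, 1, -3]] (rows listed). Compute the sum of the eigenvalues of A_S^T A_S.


Sum of eigenvalues of A_S^T A_S = trace(A_S^T A_S) = sum of squared column norms of A_S.
A_S^T A_S diagonal: [13, 15, 45].
trace = 13 + 15 + 45 = 73.

73


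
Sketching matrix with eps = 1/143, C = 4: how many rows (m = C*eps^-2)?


1/eps = 143.
(1/eps)^2 = 20449.
m = 4*20449 = 81796.

81796


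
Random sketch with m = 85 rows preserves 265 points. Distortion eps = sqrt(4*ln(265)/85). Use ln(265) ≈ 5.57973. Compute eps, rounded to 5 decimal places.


ln(265) ≈ 5.57973.
4*ln(N)/m ≈ 4*5.57973/85 ≈ 0.26257553.
eps = sqrt(0.26257553) ≈ 0.5124212 ≈ 0.51242.

0.51242


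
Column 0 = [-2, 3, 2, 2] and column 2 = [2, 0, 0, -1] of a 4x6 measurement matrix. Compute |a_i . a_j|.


Inner product: -2*2 + 3*0 + 2*0 + 2*-1
Products: [-4, 0, 0, -2]
Sum = -6.
|dot| = 6.

6


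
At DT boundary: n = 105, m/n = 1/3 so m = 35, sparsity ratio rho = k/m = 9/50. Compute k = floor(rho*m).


m = 1/3*105 = 35.
rho = 9/50.
rho*m = 9/50*35 = 6.3.
k = floor(6.3) = 6.

6


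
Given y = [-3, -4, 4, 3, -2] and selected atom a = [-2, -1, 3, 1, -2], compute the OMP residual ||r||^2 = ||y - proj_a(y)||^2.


a^T a = 19.
a^T y = 29.
coeff = 29/19 = 29/19.
||r||^2 = 185/19.

185/19


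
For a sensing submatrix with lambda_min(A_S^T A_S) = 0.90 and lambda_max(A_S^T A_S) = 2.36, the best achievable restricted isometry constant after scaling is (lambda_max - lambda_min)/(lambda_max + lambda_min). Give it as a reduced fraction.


lambda_max - lambda_min = 2.36 - 0.90 = 1.46.
lambda_max + lambda_min = 2.36 + 0.90 = 3.26.
delta = 1.46/3.26 = 146/326 = 73/163.

73/163


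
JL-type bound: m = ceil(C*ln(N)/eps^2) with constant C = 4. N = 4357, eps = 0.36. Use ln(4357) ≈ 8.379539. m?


ln(4357) ≈ 8.379539.
eps^2 = 0.36^2 = 0.1296.
C*ln(N)/eps^2 ≈ 4*8.379539/0.1296 ≈ 258.6277.
m = ceil(258.6277) = 259.

259


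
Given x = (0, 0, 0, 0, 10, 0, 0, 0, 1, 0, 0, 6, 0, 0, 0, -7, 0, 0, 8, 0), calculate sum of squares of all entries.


Non-zero entries: [(4, 10), (8, 1), (11, 6), (15, -7), (18, 8)]
Squares: [100, 1, 36, 49, 64]
||x||_2^2 = sum = 250.

250


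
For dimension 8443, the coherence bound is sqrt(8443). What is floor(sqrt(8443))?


91^2 = 8281 <= 8443 < 8464 = 92^2, so 91 <= sqrt(8443) < 92.
floor(sqrt(8443)) = 91.

91


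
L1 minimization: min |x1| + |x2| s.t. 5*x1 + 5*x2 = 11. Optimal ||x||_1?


Axis intercepts:
  x1 = 11/5, x2 = 0: L1 = 11/5
  x1 = 0, x2 = 11/5: L1 = 11/5
x* = (11/5, 0)
||x*||_1 = 11/5.

11/5


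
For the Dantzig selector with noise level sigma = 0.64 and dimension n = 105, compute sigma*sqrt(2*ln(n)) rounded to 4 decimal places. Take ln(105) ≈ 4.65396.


ln(105) ≈ 4.65396.
2*ln(n) ≈ 9.30792.
sqrt(2*ln(n)) ≈ sqrt(9.30792) ≈ 3.050888.
threshold ≈ 0.64*3.050888 = 1.95256832 ≈ 1.9526.

1.9526


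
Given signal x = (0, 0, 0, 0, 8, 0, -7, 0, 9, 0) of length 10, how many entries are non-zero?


Non-zero positions: [4, 6, 8].
Sparsity = 3.

3


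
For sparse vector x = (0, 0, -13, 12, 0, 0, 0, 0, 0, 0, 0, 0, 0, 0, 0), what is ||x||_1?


Non-zero entries: [(2, -13), (3, 12)]
Absolute values: [13, 12]
||x||_1 = sum = 25.

25


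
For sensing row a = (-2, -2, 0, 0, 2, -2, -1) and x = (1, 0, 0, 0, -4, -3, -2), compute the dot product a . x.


Non-zero terms: ['-2*1', '2*-4', '-2*-3', '-1*-2']
Products: [-2, -8, 6, 2]
y = sum = -2.

-2


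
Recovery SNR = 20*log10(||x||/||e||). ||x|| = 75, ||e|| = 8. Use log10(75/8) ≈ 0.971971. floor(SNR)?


||x||/||e|| = 75/8.
log10(75/8) ≈ 0.971971.
20*log10(||x||/||e||) ≈ 20*0.971971 = 19.43942.
floor(19.43942) = 19.

19


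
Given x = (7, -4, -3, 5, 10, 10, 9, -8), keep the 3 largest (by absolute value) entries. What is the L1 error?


Sorted |x_i| descending: [10, 10, 9, 8, 7, 5, 4, 3]
Keep top 3: [10, 10, 9]
Tail entries: [8, 7, 5, 4, 3]
L1 error = sum of tail = 27.

27


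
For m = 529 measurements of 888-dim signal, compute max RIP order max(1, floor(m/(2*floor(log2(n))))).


floor(log2(888)) = 9.
2*9 = 18.
m/(2*floor(log2(n))) = 529/18 ≈ 29.3889.
floor = 29.
k = max(1, 29) = 29.

29


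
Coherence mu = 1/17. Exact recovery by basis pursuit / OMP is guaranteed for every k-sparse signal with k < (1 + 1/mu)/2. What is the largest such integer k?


1/mu = 17.
1 + 1/mu = 18.
(1 + 1/mu)/2 = 9 is an integer and the inequality is strict, so k_max = 9 - 1 = 8.

8


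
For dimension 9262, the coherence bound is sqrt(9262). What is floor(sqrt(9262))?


96^2 = 9216 <= 9262 < 9409 = 97^2, so 96 <= sqrt(9262) < 97.
floor(sqrt(9262)) = 96.

96


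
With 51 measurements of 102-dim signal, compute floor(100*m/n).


100*m/n = 100*51/102 ≈ 50.0.
floor = 50.

50


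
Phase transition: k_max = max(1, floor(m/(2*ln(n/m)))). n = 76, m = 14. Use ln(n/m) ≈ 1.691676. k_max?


n/m = 76/14 = 38/7.
ln(n/m) ≈ 1.691676.
2*ln(n/m) ≈ 3.383352.
m/(2*ln(n/m)) ≈ 14/3.383352 ≈ 4.1379.
floor = 4.
k_max = max(1, 4) = 4.

4


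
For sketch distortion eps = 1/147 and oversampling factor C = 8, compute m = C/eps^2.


1/eps = 147.
(1/eps)^2 = 21609.
m = 8*21609 = 172872.

172872


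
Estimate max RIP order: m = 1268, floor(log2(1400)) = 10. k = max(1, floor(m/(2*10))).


floor(log2(1400)) = 10.
2*10 = 20.
m/(2*floor(log2(n))) = 1268/20 ≈ 63.4.
floor = 63.
k = max(1, 63) = 63.

63


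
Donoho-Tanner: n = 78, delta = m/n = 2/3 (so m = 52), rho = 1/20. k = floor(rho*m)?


m = 2/3*78 = 52.
rho = 1/20.
rho*m = 1/20*52 = 2.6.
k = floor(2.6) = 2.

2


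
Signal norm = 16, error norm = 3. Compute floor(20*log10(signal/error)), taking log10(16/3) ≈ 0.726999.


||x||/||e|| = 16/3.
log10(16/3) ≈ 0.726999.
20*log10(||x||/||e||) ≈ 20*0.726999 = 14.53998.
floor(14.53998) = 14.

14


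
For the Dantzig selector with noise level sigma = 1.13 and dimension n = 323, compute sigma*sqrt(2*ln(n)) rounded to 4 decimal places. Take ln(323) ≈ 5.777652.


ln(323) ≈ 5.777652.
2*ln(n) ≈ 11.555304.
sqrt(2*ln(n)) ≈ sqrt(11.555304) ≈ 3.399309.
threshold ≈ 1.13*3.399309 = 3.84121917 ≈ 3.8412.

3.8412


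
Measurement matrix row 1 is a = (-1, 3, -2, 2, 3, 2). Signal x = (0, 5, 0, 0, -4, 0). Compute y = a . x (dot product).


Non-zero terms: ['3*5', '3*-4']
Products: [15, -12]
y = sum = 3.

3


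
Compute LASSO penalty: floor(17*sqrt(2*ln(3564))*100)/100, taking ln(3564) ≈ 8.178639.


ln(3564) ≈ 8.178639.
2*ln(n) ≈ 16.357278.
sqrt(2*ln(n)) ≈ sqrt(16.357278) ≈ 4.044413.
lambda ≈ 17*4.044413 = 68.755021.
floor(lambda*100)/100 = 68.75.

68.75


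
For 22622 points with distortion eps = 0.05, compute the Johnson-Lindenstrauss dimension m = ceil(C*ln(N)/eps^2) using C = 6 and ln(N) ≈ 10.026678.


ln(22622) ≈ 10.026678.
eps^2 = 0.05^2 = 0.0025.
C*ln(N)/eps^2 ≈ 6*10.026678/0.0025 ≈ 24064.0272.
m = ceil(24064.0272) = 24065.

24065


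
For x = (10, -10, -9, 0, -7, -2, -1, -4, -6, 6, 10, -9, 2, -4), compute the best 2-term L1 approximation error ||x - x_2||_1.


Sorted |x_i| descending: [10, 10, 10, 9, 9, 7, 6, 6, 4, 4, 2, 2, 1, 0]
Keep top 2: [10, 10]
Tail entries: [10, 9, 9, 7, 6, 6, 4, 4, 2, 2, 1, 0]
L1 error = sum of tail = 60.

60


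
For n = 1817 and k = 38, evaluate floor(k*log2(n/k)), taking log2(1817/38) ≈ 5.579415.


log2(n/k) = log2(1817/38) ≈ 5.579415.
k*log2(n/k) ≈ 38*5.579415 = 212.01777.
floor(212.01777) = 212.

212


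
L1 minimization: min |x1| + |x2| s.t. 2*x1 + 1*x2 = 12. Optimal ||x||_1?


Axis intercepts:
  x1 = 6, x2 = 0: L1 = 6
  x1 = 0, x2 = 12: L1 = 12
x* = (6, 0)
||x*||_1 = 6.

6


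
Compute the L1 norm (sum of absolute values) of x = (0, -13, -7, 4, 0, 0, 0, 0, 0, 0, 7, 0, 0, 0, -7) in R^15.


Non-zero entries: [(1, -13), (2, -7), (3, 4), (10, 7), (14, -7)]
Absolute values: [13, 7, 4, 7, 7]
||x||_1 = sum = 38.

38


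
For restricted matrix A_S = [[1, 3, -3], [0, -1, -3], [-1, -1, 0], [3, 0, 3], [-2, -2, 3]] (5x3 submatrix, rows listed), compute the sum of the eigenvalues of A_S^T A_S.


Sum of eigenvalues of A_S^T A_S = trace(A_S^T A_S) = sum of squared column norms of A_S.
A_S^T A_S diagonal: [15, 15, 36].
trace = 15 + 15 + 36 = 66.

66


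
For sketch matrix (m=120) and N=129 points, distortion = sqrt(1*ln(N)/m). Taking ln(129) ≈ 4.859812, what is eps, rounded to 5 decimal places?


ln(129) ≈ 4.859812.
1*ln(N)/m ≈ 1*4.859812/120 ≈ 0.04049843.
eps = sqrt(0.04049843) ≈ 0.2012422 ≈ 0.20124.

0.20124


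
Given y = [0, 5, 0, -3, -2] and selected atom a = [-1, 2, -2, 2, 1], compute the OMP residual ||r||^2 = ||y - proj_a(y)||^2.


a^T a = 14.
a^T y = 2.
coeff = 2/14 = 1/7.
||r||^2 = 264/7.

264/7


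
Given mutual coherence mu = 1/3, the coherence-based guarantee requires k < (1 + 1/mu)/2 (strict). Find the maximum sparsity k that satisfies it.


1/mu = 3.
1 + 1/mu = 4.
(1 + 1/mu)/2 = 2 is an integer and the inequality is strict, so k_max = 2 - 1 = 1.

1


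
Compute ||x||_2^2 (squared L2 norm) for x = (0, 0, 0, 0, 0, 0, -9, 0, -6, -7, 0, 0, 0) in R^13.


Non-zero entries: [(6, -9), (8, -6), (9, -7)]
Squares: [81, 36, 49]
||x||_2^2 = sum = 166.

166


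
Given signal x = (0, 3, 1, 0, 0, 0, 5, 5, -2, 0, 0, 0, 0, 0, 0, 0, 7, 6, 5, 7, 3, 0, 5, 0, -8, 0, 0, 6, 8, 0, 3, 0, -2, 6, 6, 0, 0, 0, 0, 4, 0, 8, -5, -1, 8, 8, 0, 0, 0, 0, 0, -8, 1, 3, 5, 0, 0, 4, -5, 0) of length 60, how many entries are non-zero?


Non-zero positions: [1, 2, 6, 7, 8, 16, 17, 18, 19, 20, 22, 24, 27, 28, 30, 32, 33, 34, 39, 41, 42, 43, 44, 45, 51, 52, 53, 54, 57, 58].
Sparsity = 30.

30


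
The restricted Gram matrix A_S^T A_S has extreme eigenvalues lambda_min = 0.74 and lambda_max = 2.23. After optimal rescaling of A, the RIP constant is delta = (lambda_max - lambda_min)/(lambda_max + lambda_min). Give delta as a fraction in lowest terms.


lambda_max - lambda_min = 2.23 - 0.74 = 1.49.
lambda_max + lambda_min = 2.23 + 0.74 = 2.97.
delta = 1.49/2.97 = 149/297.

149/297


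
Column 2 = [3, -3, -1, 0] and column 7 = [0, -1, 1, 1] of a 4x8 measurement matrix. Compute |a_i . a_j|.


Inner product: 3*0 + -3*-1 + -1*1 + 0*1
Products: [0, 3, -1, 0]
Sum = 2.
|dot| = 2.

2


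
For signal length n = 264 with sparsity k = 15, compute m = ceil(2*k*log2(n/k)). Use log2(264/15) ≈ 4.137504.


log2(n/k) = log2(264/15) ≈ 4.137504.
2*k*log2(n/k) ≈ 2*15*4.137504 = 124.12512.
m = ceil(124.12512) = 125.

125


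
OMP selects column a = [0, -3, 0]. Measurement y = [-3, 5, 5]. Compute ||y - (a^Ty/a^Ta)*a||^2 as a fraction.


a^T a = 9.
a^T y = -15.
coeff = -15/9 = -5/3.
||r||^2 = 34.

34


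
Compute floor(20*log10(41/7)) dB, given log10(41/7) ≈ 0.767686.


||x||/||e|| = 41/7.
log10(41/7) ≈ 0.767686.
20*log10(||x||/||e||) ≈ 20*0.767686 = 15.35372.
floor(15.35372) = 15.

15


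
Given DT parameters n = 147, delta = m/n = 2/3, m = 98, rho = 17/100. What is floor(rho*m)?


m = 2/3*147 = 98.
rho = 17/100.
rho*m = 17/100*98 = 16.66.
k = floor(16.66) = 16.

16


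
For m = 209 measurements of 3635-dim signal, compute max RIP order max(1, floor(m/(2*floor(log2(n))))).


floor(log2(3635)) = 11.
2*11 = 22.
m/(2*floor(log2(n))) = 209/22 ≈ 9.5.
floor = 9.
k = max(1, 9) = 9.

9


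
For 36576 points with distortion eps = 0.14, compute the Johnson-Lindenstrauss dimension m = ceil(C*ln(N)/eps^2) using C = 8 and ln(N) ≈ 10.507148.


ln(36576) ≈ 10.507148.
eps^2 = 0.14^2 = 0.0196.
C*ln(N)/eps^2 ≈ 8*10.507148/0.0196 ≈ 4288.6318.
m = ceil(4288.6318) = 4289.

4289


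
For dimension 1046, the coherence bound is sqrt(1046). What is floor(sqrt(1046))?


32^2 = 1024 <= 1046 < 1089 = 33^2, so 32 <= sqrt(1046) < 33.
floor(sqrt(1046)) = 32.

32


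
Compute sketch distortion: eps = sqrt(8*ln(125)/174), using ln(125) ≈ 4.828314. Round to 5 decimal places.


ln(125) ≈ 4.828314.
8*ln(N)/m ≈ 8*4.828314/174 ≈ 0.22199145.
eps = sqrt(0.22199145) ≈ 0.4711597 ≈ 0.47116.

0.47116


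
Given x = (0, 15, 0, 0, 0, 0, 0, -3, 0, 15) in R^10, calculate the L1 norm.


Non-zero entries: [(1, 15), (7, -3), (9, 15)]
Absolute values: [15, 3, 15]
||x||_1 = sum = 33.

33


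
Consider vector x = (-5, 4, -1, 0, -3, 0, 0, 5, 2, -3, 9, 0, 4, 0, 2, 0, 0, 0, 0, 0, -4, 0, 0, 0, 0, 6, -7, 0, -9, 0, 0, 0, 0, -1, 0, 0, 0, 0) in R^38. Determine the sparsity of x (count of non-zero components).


Non-zero positions: [0, 1, 2, 4, 7, 8, 9, 10, 12, 14, 20, 25, 26, 28, 33].
Sparsity = 15.

15


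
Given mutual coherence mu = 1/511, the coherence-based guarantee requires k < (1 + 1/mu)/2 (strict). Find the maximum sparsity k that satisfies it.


1/mu = 511.
1 + 1/mu = 512.
(1 + 1/mu)/2 = 256 is an integer and the inequality is strict, so k_max = 256 - 1 = 255.

255


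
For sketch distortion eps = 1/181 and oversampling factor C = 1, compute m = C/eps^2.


1/eps = 181.
(1/eps)^2 = 32761.
m = 1*32761 = 32761.

32761


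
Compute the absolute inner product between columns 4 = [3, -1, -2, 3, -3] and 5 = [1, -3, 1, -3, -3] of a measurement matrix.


Inner product: 3*1 + -1*-3 + -2*1 + 3*-3 + -3*-3
Products: [3, 3, -2, -9, 9]
Sum = 4.
|dot| = 4.

4


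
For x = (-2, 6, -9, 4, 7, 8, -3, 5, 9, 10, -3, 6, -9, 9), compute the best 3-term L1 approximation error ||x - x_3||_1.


Sorted |x_i| descending: [10, 9, 9, 9, 9, 8, 7, 6, 6, 5, 4, 3, 3, 2]
Keep top 3: [10, 9, 9]
Tail entries: [9, 9, 8, 7, 6, 6, 5, 4, 3, 3, 2]
L1 error = sum of tail = 62.

62


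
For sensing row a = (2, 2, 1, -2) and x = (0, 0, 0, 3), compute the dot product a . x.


Non-zero terms: ['-2*3']
Products: [-6]
y = sum = -6.

-6


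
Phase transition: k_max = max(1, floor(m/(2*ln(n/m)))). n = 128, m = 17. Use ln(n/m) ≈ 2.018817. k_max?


n/m = 128/17.
ln(n/m) ≈ 2.018817.
2*ln(n/m) ≈ 4.037634.
m/(2*ln(n/m)) ≈ 17/4.037634 ≈ 4.2104.
floor = 4.
k_max = max(1, 4) = 4.

4


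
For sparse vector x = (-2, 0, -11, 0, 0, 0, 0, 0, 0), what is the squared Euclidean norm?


Non-zero entries: [(0, -2), (2, -11)]
Squares: [4, 121]
||x||_2^2 = sum = 125.

125
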